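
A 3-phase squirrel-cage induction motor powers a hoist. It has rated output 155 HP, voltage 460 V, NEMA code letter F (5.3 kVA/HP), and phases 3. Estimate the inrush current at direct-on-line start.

1030 A

S_LR = 5.3 × 155 = 821.5 kVA
I_LR = S_LR/(√3·V_L) = 821500/(1.732×460) = 1030 A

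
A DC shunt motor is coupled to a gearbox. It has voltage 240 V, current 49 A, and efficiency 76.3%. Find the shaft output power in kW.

P_in = V·I = 240 × 49 = 11760 W
P_out = η·P_in = 0.763 × 11760 = 8973 W

8.97 kW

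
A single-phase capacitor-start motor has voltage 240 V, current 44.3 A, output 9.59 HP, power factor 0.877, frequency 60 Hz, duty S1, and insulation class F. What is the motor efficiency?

76.7 %

P_out = 9.59 × 746 = 7154 W
P_in = V·I·cosφ = 240 × 44.3 × 0.877 = 9324 W
η = P_out / P_in = 7154 / 9324 = 0.767 = 76.7%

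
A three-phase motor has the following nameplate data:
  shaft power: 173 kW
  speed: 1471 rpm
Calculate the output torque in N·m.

1120 N·m

ω = 2π × 1471/60 = 154 rad/s
τ = P/ω = 173000/154 = 1120 N·m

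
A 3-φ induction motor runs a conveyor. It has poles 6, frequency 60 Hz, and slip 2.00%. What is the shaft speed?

n_s = 120f/p = 120×60/6 = 1200 rpm
n = n_s(1 − s) = 1200 × (1 − 0.02) = 1176 rpm

1176 rpm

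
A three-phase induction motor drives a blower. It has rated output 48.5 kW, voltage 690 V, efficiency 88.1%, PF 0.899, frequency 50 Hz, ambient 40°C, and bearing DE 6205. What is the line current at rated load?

P_out = 48.5 kW = 48500 W
P_in = P_out / η = 48500 / 0.881 = 55051 W
I_L = P_in / (√3·V_L·cosφ) = 55051 / (1.732 × 690 × 0.899) = 51.2 A

51.2 A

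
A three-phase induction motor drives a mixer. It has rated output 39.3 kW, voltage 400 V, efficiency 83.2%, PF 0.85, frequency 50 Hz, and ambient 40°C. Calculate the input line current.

80.2 A

P_out = 39.3 kW = 39300 W
P_in = P_out / η = 39300 / 0.832 = 47236 W
I_L = P_in / (√3·V_L·cosφ) = 47236 / (1.732 × 400 × 0.85) = 80.2 A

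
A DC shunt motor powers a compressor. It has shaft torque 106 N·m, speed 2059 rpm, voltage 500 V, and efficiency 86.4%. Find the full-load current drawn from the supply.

ω = 2π×2059/60 = 215.6 rad/s; P_out = τω = 106 × 215.6 = 22854 W
P_in = P_out / η = 22854 / 0.864 = 26451 W
I = P_in / V = 26451 / 500 = 52.9 A

52.9 A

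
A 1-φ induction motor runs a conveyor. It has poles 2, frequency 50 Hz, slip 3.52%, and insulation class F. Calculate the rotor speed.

n_s = 120f/p = 120×50/2 = 3000 rpm
n = n_s(1 − s) = 3000 × (1 − 0.0352) = 2894 rpm

2894 rpm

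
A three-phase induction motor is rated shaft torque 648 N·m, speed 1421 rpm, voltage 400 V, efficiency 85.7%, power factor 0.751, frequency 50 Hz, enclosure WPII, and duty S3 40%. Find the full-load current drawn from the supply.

216 A

ω = 2π×1421/60 = 148.8 rad/s; P_out = τω = 648 × 148.8 = 96422 W
P_in = P_out / η = 96422 / 0.857 = 112511 W
I_L = P_in / (√3·V_L·cosφ) = 112511 / (1.732 × 400 × 0.751) = 216 A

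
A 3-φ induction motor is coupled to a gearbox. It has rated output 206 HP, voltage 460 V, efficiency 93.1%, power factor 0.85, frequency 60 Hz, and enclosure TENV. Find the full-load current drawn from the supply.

P_out = 206 × 746 = 153676 W
P_in = P_out / η = 153676 / 0.931 = 165066 W
I_L = P_in / (√3·V_L·cosφ) = 165066 / (1.732 × 460 × 0.85) = 244 A

244 A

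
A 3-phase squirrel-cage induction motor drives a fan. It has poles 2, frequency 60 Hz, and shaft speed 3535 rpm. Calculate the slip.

1.81 %

n_s = 120f/p = 120×60/2 = 3600 rpm
s = (n_s − n)/n_s = (3600 − 3535)/3600 = 0.0181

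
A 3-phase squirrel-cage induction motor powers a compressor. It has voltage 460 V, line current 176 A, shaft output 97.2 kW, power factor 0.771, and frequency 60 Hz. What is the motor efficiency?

89.9 %

P_out = 97.2 kW = 97200 W
P_in = √3·V_L·I_L·cosφ = 1.732 × 460 × 176 × 0.771 = 108112 W
η = P_out / P_in = 97200 / 108112 = 0.899 = 89.9%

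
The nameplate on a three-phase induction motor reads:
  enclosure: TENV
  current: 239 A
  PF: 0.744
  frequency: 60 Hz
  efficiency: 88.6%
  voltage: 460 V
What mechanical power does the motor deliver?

126 kW

P_in = √3·V·I·cosφ = 1.732 × 460 × 239 × 0.744 = 141670 W
P_out = η·P_in = 0.886 × 141670 = 125520 W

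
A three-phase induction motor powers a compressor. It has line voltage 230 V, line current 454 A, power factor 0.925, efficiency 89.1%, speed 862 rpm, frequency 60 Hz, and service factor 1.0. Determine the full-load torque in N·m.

1650 N·m

P_in = √3·V·I·cosφ = 1.732 × 230 × 454 × 0.925 = 167291 W
P_out = η·P_in = 0.891 × 167291 = 149056 W
n = 862 rpm
ω = 2π×862/60 = 90.27 rad/s
τ = P_out/ω = 149056/90.27 = 1650 N·m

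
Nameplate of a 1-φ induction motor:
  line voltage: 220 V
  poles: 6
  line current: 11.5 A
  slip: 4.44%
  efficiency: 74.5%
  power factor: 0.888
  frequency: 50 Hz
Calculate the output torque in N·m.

P_in = V·I·cosφ = 220 × 11.5 × 0.888 = 2247 W
P_out = η·P_in = 0.745 × 2247 = 1674 W
n_s = 120×50/6 = 1000 rpm; n = 1000×(1−0.0444) = 956 rpm
ω = 2π×956/60 = 100.1 rad/s
τ = P_out/ω = 1674/100.1 = 16.7 N·m

16.7 N·m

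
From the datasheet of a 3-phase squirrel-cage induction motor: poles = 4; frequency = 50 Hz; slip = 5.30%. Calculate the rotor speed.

n_s = 120f/p = 120×50/4 = 1500 rpm
n = n_s(1 − s) = 1500 × (1 − 0.053) = 1420 rpm

1420 rpm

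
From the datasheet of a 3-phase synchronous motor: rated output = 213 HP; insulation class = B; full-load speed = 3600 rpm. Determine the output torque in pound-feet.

P_out = 213 × 746 = 158898 W
ω = 2π × 3600/60 = 377 rad/s
τ = P_out/ω = 158898/377 = 421.5 N·m
In lb·ft: 421.5/1.356 = 311 lb·ft

311 lb·ft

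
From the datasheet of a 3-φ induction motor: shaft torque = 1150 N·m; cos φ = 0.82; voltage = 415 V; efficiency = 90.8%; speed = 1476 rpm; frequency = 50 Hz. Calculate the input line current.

332 A

ω = 2π×1476/60 = 154.6 rad/s; P_out = τω = 1150 × 154.6 = 177790 W
P_in = P_out / η = 177790 / 0.908 = 195804 W
I_L = P_in / (√3·V_L·cosφ) = 195804 / (1.732 × 415 × 0.82) = 332 A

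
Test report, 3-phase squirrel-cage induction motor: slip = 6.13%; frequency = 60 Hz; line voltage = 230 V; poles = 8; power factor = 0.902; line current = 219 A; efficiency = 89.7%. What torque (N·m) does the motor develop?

798 N·m

P_in = √3·V·I·cosφ = 1.732 × 230 × 219 × 0.902 = 78691 W
P_out = η·P_in = 0.897 × 78691 = 70586 W
n_s = 120×60/8 = 900 rpm; n = 900×(1−0.0613) = 845 rpm
ω = 2π×845/60 = 88.49 rad/s
τ = P_out/ω = 70586/88.49 = 798 N·m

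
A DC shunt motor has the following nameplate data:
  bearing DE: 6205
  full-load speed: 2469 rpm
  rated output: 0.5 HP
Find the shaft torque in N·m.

1.44 N·m

P_out = 0.5 × 746 = 373 W
ω = 2π × 2469/60 = 258.6 rad/s
τ = P_out/ω = 373/258.6 = 1.44 N·m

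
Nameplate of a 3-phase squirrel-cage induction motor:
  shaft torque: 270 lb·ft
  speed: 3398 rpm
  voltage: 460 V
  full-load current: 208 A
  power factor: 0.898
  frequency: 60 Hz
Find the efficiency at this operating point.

87.5 %

τ = 270 lb·ft × 1.356 = 366.1 N·m
ω = 2π × 3398/60 = 355.8 rad/s; P_out = τω = 366.1 × 355.8 = 130258 W
P_in = √3·V_L·I_L·cosφ = 1.732 × 460 × 208 × 0.898 = 148815 W
η = P_out / P_in = 130258 / 148815 = 0.875 = 87.5%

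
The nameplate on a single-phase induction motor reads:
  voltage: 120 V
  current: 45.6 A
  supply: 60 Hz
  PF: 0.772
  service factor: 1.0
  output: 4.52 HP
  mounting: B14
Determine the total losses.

P_in = V·I·cosφ = 120×45.6×0.772 = 4224 W
P_out = 4.52×746 = 3372 W
Losses = P_in − P_out = 4224 − 3372 = 852 W

852 W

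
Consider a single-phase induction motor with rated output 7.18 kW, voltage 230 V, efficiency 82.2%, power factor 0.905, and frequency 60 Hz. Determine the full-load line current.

P_out = 7.18 kW = 7180 W
P_in = P_out / η = 7180 / 0.822 = 8735 W
I = P_in / (V·cosφ) = 8735 / (230 × 0.905) = 42 A

42 A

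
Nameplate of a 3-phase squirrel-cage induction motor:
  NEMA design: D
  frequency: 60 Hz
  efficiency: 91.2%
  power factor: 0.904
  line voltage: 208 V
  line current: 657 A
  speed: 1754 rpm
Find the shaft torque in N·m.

1060 N·m

P_in = √3·V·I·cosφ = 1.732 × 208 × 657 × 0.904 = 213966 W
P_out = η·P_in = 0.912 × 213966 = 195137 W
n = 1754 rpm
ω = 2π×1754/60 = 183.7 rad/s
τ = P_out/ω = 195137/183.7 = 1060 N·m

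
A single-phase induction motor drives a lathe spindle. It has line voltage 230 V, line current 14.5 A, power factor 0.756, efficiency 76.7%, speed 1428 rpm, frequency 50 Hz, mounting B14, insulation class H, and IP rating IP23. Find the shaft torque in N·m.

12.9 N·m

P_in = V·I·cosφ = 230 × 14.5 × 0.756 = 2521 W
P_out = η·P_in = 0.767 × 2521 = 1934 W
n = 1428 rpm
ω = 2π×1428/60 = 149.5 rad/s
τ = P_out/ω = 1934/149.5 = 12.9 N·m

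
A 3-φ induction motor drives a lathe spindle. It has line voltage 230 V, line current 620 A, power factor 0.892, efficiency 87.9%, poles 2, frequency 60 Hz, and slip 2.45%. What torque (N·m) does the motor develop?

527 N·m

P_in = √3·V·I·cosφ = 1.732 × 230 × 620 × 0.892 = 220309 W
P_out = η·P_in = 0.879 × 220309 = 193652 W
n_s = 120×60/2 = 3600 rpm; n = 3600×(1−0.0245) = 3512 rpm
ω = 2π×3512/60 = 367.8 rad/s
τ = P_out/ω = 193652/367.8 = 527 N·m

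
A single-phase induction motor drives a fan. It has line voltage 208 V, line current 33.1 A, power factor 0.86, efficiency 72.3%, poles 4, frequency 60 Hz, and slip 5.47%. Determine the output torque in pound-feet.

P_in = V·I·cosφ = 208 × 33.1 × 0.86 = 5921 W
P_out = η·P_in = 0.723 × 5921 = 4281 W
n_s = 120×60/4 = 1800 rpm; n = 1800×(1−0.0547) = 1702 rpm
ω = 2π×1702/60 = 178.2 rad/s
τ = P_out/ω = 4281/178.2 = 24.02 N·m
In lb·ft: 24.02/1.356 = 17.7 lb·ft

17.7 lb·ft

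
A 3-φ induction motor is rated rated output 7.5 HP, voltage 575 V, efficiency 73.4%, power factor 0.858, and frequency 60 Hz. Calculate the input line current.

8.92 A

P_out = 7.5 × 746 = 5595 W
P_in = P_out / η = 5595 / 0.734 = 7623 W
I_L = P_in / (√3·V_L·cosφ) = 7623 / (1.732 × 575 × 0.858) = 8.92 A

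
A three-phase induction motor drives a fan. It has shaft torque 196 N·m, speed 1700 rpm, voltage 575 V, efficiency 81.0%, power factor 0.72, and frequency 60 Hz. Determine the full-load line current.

60.1 A

ω = 2π×1700/60 = 178 rad/s; P_out = τω = 196 × 178 = 34888 W
P_in = P_out / η = 34888 / 0.810 = 43072 W
I_L = P_in / (√3·V_L·cosφ) = 43072 / (1.732 × 575 × 0.72) = 60.1 A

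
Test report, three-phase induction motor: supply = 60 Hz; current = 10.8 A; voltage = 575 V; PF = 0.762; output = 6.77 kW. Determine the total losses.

P_in = √3·V·I·cosφ = 1.732×575×10.8×0.762 = 8196 W
P_out = 6770 W
Losses = P_in − P_out = 8196 − 6770 = 1426 W

1430 W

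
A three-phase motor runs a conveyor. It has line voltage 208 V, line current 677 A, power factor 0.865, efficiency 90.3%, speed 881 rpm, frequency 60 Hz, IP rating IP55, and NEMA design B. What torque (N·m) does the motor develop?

2060 N·m

P_in = √3·V·I·cosφ = 1.732 × 208 × 677 × 0.865 = 210968 W
P_out = η·P_in = 0.903 × 210968 = 190504 W
n = 881 rpm
ω = 2π×881/60 = 92.26 rad/s
τ = P_out/ω = 190504/92.26 = 2060 N·m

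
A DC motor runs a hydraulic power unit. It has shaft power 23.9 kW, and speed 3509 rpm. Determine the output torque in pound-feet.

48 lb·ft

ω = 2π × 3509/60 = 367.5 rad/s
τ = P/ω = 23900/367.5 = 65.03 N·m
In lb·ft: 65.03/1.356 = 48 lb·ft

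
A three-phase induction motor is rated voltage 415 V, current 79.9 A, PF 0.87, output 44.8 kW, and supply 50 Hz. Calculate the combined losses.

P_in = √3·V·I·cosφ = 1.732×415×79.9×0.87 = 49965 W
P_out = 44800 W
Losses = P_in − P_out = 49965 − 44800 = 5165 W

5170 W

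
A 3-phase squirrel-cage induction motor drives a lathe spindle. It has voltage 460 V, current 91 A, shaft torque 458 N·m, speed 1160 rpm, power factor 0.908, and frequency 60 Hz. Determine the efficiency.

84.5 %

ω = 2π × 1160/60 = 121.5 rad/s; P_out = τω = 458 × 121.5 = 55647 W
P_in = √3·V_L·I_L·cosφ = 1.732 × 460 × 91 × 0.908 = 65831 W
η = P_out / P_in = 55647 / 65831 = 0.845 = 84.5%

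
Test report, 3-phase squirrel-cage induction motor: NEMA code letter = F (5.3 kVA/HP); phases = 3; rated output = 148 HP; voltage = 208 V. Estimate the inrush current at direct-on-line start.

2180 A

S_LR = 5.3 × 148 = 784.4 kVA
I_LR = S_LR/(√3·V_L) = 784400/(1.732×208) = 2180 A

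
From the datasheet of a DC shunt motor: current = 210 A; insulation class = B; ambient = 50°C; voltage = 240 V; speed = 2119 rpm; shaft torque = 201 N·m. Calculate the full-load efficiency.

ω = 2π × 2119/60 = 221.9 rad/s; P_out = τω = 201 × 221.9 = 44602 W
P_in = V·I = 240 × 210 = 50400 W
η = P_out / P_in = 44602 / 50400 = 0.885 = 88.5%

88.5 %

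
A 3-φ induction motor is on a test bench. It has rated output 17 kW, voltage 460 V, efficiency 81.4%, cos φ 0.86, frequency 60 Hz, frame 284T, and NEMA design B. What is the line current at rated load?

30.5 A

P_out = 17 kW = 17000 W
P_in = P_out / η = 17000 / 0.814 = 20885 W
I_L = P_in / (√3·V_L·cosφ) = 20885 / (1.732 × 460 × 0.86) = 30.5 A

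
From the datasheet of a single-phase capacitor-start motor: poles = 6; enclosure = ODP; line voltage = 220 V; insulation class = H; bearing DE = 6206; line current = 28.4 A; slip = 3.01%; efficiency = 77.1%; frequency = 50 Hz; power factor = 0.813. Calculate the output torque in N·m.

38.6 N·m

P_in = V·I·cosφ = 220 × 28.4 × 0.813 = 5080 W
P_out = η·P_in = 0.771 × 5080 = 3917 W
n_s = 120×50/6 = 1000 rpm; n = 1000×(1−0.0301) = 970 rpm
ω = 2π×970/60 = 101.6 rad/s
τ = P_out/ω = 3917/101.6 = 38.6 N·m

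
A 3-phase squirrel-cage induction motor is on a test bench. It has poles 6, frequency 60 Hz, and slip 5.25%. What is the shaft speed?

n_s = 120f/p = 120×60/6 = 1200 rpm
n = n_s(1 − s) = 1200 × (1 − 0.0525) = 1137 rpm

1137 rpm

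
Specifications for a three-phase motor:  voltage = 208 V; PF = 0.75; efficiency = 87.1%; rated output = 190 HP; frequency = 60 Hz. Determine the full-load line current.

602 A

P_out = 190 × 746 = 141740 W
P_in = P_out / η = 141740 / 0.871 = 162732 W
I_L = P_in / (√3·V_L·cosφ) = 162732 / (1.732 × 208 × 0.75) = 602 A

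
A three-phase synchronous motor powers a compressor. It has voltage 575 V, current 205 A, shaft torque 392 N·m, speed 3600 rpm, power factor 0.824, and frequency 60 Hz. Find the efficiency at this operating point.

ω = 2π × 3600/60 = 377 rad/s; P_out = τω = 392 × 377 = 147784 W
P_in = √3·V_L·I_L·cosφ = 1.732 × 575 × 205 × 0.824 = 168227 W
η = P_out / P_in = 147784 / 168227 = 0.878 = 87.8%

87.8 %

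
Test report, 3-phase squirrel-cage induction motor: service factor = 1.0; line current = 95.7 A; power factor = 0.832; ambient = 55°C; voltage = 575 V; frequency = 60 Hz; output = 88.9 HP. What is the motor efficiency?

P_out = 88.9 × 746 = 66319 W
P_in = √3·V_L·I_L·cosφ = 1.732 × 575 × 95.7 × 0.832 = 79296 W
η = P_out / P_in = 66319 / 79296 = 0.836 = 83.6%

83.6 %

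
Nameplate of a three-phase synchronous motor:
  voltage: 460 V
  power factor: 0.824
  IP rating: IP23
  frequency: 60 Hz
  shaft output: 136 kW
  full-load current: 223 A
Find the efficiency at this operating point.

92.9 %

P_out = 136 kW = 136000 W
P_in = √3·V_L·I_L·cosφ = 1.732 × 460 × 223 × 0.824 = 146399 W
η = P_out / P_in = 136000 / 146399 = 0.929 = 92.9%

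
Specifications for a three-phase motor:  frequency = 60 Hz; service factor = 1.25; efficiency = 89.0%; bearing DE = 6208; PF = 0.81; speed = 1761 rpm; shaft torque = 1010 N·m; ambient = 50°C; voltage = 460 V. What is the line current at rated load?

324 A

ω = 2π×1761/60 = 184.4 rad/s; P_out = τω = 1010 × 184.4 = 186244 W
P_in = P_out / η = 186244 / 0.890 = 209263 W
I_L = P_in / (√3·V_L·cosφ) = 209263 / (1.732 × 460 × 0.81) = 324 A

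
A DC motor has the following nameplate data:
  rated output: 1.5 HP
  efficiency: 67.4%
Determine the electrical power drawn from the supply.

P_out = 1.5 × 746 = 1119 W
P_in = P_out/η = 1119/0.674 = 1660 W = 1.66 kW

1.66 kW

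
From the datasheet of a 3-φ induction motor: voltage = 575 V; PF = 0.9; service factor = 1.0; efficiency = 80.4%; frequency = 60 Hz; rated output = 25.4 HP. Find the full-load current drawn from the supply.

P_out = 25.4 × 746 = 18948 W
P_in = P_out / η = 18948 / 0.804 = 23567 W
I_L = P_in / (√3·V_L·cosφ) = 23567 / (1.732 × 575 × 0.9) = 26.3 A

26.3 A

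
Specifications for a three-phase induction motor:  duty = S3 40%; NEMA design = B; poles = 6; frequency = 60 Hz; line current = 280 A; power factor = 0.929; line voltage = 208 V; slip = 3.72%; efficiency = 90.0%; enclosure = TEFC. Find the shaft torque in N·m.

P_in = √3·V·I·cosφ = 1.732 × 208 × 280 × 0.929 = 93710 W
P_out = η·P_in = 0.9 × 93710 = 84339 W
n_s = 120×60/6 = 1200 rpm; n = 1200×(1−0.0372) = 1155 rpm
ω = 2π×1155/60 = 121 rad/s
τ = P_out/ω = 84339/121 = 697 N·m

697 N·m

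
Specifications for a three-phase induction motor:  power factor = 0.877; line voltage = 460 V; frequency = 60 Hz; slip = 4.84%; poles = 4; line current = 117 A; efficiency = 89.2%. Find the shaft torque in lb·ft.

P_in = √3·V·I·cosφ = 1.732 × 460 × 117 × 0.877 = 81751 W
P_out = η·P_in = 0.892 × 81751 = 72922 W
n_s = 120×60/4 = 1800 rpm; n = 1800×(1−0.0484) = 1713 rpm
ω = 2π×1713/60 = 179.4 rad/s
τ = P_out/ω = 72922/179.4 = 406.5 N·m
In lb·ft: 406.5/1.356 = 300 lb·ft

300 lb·ft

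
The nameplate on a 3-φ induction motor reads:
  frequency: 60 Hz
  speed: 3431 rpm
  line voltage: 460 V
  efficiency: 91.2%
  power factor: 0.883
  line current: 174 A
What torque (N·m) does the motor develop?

P_in = √3·V·I·cosφ = 1.732 × 460 × 174 × 0.883 = 122410 W
P_out = η·P_in = 0.912 × 122410 = 111638 W
n = 3431 rpm
ω = 2π×3431/60 = 359.3 rad/s
τ = P_out/ω = 111638/359.3 = 311 N·m

311 N·m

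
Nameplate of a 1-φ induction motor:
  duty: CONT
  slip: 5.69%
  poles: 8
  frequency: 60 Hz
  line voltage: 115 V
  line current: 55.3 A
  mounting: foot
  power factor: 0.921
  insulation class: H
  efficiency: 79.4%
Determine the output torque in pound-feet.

P_in = V·I·cosφ = 115 × 55.3 × 0.921 = 5857 W
P_out = η·P_in = 0.794 × 5857 = 4650 W
n_s = 120×60/8 = 900 rpm; n = 900×(1−0.0569) = 849 rpm
ω = 2π×849/60 = 88.91 rad/s
τ = P_out/ω = 4650/88.91 = 52.3 N·m
In lb·ft: 52.3/1.356 = 38.6 lb·ft

38.6 lb·ft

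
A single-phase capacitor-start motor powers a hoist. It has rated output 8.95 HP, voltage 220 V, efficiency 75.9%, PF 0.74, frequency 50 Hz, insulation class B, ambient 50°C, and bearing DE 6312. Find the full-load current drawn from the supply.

54 A

P_out = 8.95 × 746 = 6677 W
P_in = P_out / η = 6677 / 0.759 = 8797 W
I = P_in / (V·cosφ) = 8797 / (220 × 0.74) = 54 A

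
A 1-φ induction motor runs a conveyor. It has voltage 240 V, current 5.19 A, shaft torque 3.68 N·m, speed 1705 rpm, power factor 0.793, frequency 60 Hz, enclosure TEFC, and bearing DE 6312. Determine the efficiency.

66.5 %

ω = 2π × 1705/60 = 178.5 rad/s; P_out = τω = 3.68 × 178.5 = 657 W
P_in = V·I·cosφ = 240 × 5.19 × 0.793 = 988 W
η = P_out / P_in = 657 / 988 = 0.665 = 66.5%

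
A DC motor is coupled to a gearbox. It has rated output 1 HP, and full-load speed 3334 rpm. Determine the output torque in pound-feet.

1.58 lb·ft

P_out = 1 × 746 = 746 W
ω = 2π × 3334/60 = 349.1 rad/s
τ = P_out/ω = 746/349.1 = 2.137 N·m
In lb·ft: 2.137/1.356 = 1.58 lb·ft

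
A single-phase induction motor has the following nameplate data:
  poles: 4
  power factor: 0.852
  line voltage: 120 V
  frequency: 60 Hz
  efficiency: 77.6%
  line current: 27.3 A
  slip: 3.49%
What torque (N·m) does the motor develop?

P_in = V·I·cosφ = 120 × 27.3 × 0.852 = 2791 W
P_out = η·P_in = 0.776 × 2791 = 2166 W
n_s = 120×60/4 = 1800 rpm; n = 1800×(1−0.0349) = 1737 rpm
ω = 2π×1737/60 = 181.9 rad/s
τ = P_out/ω = 2166/181.9 = 11.9 N·m

11.9 N·m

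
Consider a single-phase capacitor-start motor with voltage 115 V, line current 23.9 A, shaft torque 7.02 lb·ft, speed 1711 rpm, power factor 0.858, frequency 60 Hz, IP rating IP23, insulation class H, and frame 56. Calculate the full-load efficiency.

τ = 7.02 lb·ft × 1.356 = 9.519 N·m
ω = 2π × 1711/60 = 179.2 rad/s; P_out = τω = 9.519 × 179.2 = 1706 W
P_in = V·I·cosφ = 115 × 23.9 × 0.858 = 2358 W
η = P_out / P_in = 1706 / 2358 = 0.723 = 72.3%

72.3 %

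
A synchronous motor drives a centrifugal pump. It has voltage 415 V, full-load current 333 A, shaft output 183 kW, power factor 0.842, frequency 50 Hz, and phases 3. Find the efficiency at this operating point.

90.8 %

P_out = 183 kW = 183000 W
P_in = √3·V_L·I_L·cosφ = 1.732 × 415 × 333 × 0.842 = 201536 W
η = P_out / P_in = 183000 / 201536 = 0.908 = 90.8%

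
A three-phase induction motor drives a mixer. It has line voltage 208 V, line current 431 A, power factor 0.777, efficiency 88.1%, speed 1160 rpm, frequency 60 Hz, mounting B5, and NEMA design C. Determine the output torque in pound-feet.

645 lb·ft

P_in = √3·V·I·cosφ = 1.732 × 208 × 431 × 0.777 = 120645 W
P_out = η·P_in = 0.881 × 120645 = 106288 W
n = 1160 rpm
ω = 2π×1160/60 = 121.5 rad/s
τ = P_out/ω = 106288/121.5 = 874.8 N·m
In lb·ft: 874.8/1.356 = 645 lb·ft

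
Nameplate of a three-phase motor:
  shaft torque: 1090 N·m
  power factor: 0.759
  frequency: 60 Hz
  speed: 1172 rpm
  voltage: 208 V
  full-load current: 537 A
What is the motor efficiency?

ω = 2π × 1172/60 = 122.7 rad/s; P_out = τω = 1090 × 122.7 = 133743 W
P_in = √3·V_L·I_L·cosφ = 1.732 × 208 × 537 × 0.759 = 146834 W
η = P_out / P_in = 133743 / 146834 = 0.911 = 91.1%

91.1 %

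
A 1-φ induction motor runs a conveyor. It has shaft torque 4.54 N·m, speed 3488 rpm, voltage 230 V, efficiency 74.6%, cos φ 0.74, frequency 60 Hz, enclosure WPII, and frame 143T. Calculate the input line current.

13.1 A

ω = 2π×3488/60 = 365.3 rad/s; P_out = τω = 4.54 × 365.3 = 1658 W
P_in = P_out / η = 1658 / 0.746 = 2223 W
I = P_in / (V·cosφ) = 2223 / (230 × 0.74) = 13.1 A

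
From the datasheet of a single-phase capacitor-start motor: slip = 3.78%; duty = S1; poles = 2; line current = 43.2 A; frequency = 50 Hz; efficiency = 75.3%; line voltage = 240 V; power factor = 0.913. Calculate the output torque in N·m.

P_in = V·I·cosφ = 240 × 43.2 × 0.913 = 9466 W
P_out = η·P_in = 0.753 × 9466 = 7128 W
n_s = 120×50/2 = 3000 rpm; n = 3000×(1−0.0378) = 2887 rpm
ω = 2π×2887/60 = 302.3 rad/s
τ = P_out/ω = 7128/302.3 = 23.6 N·m

23.6 N·m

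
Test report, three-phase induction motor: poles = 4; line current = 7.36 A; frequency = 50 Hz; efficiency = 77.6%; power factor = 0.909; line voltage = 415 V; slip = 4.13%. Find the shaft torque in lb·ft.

P_in = √3·V·I·cosφ = 1.732 × 415 × 7.36 × 0.909 = 4809 W
P_out = η·P_in = 0.776 × 4809 = 3732 W
n_s = 120×50/4 = 1500 rpm; n = 1500×(1−0.0413) = 1438 rpm
ω = 2π×1438/60 = 150.6 rad/s
τ = P_out/ω = 3732/150.6 = 24.78 N·m
In lb·ft: 24.78/1.356 = 18.3 lb·ft

18.3 lb·ft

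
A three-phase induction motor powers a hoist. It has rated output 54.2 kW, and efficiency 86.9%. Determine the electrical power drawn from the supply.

P_out = 54200 W
P_in = P_out/η = 54200/0.869 = 62371 W = 62.4 kW

62.4 kW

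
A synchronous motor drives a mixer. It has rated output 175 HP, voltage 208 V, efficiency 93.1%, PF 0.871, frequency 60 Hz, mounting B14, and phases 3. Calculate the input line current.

447 A

P_out = 175 × 746 = 130550 W
P_in = P_out / η = 130550 / 0.931 = 140226 W
I_L = P_in / (√3·V_L·cosφ) = 140226 / (1.732 × 208 × 0.871) = 447 A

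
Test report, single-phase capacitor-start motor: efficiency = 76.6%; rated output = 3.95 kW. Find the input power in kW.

P_out = 3950 W
P_in = P_out/η = 3950/0.766 = 5157 W = 5.16 kW

5.16 kW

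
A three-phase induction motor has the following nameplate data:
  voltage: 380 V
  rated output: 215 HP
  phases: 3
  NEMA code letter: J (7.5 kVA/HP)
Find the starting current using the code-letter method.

2450 A

S_LR = 7.5 × 215 = 1612.5 kVA
I_LR = S_LR/(√3·V_L) = 1612500/(1.732×380) = 2450 A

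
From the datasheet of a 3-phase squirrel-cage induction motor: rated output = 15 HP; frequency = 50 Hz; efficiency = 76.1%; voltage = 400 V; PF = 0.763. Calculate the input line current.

P_out = 15 × 746 = 11190 W
P_in = P_out / η = 11190 / 0.761 = 14704 W
I_L = P_in / (√3·V_L·cosφ) = 14704 / (1.732 × 400 × 0.763) = 27.8 A

27.8 A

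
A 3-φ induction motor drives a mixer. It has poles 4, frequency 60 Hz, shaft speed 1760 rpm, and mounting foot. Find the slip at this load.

n_s = 120f/p = 120×60/4 = 1800 rpm
s = (n_s − n)/n_s = (1800 − 1760)/1800 = 0.0222

2.2 %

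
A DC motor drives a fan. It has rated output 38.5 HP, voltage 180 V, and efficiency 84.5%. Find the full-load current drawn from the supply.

P_out = 38.5 × 746 = 28721 W
P_in = P_out / η = 28721 / 0.845 = 33989 W
I = P_in / V = 33989 / 180 = 189 A

189 A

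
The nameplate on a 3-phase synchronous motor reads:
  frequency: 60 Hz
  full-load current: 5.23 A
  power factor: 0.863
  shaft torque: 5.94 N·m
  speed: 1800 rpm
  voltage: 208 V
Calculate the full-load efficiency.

68.9 %

ω = 2π × 1800/60 = 188.5 rad/s; P_out = τω = 5.94 × 188.5 = 1120 W
P_in = √3·V_L·I_L·cosφ = 1.732 × 208 × 5.23 × 0.863 = 1626 W
η = P_out / P_in = 1120 / 1626 = 0.689 = 68.9%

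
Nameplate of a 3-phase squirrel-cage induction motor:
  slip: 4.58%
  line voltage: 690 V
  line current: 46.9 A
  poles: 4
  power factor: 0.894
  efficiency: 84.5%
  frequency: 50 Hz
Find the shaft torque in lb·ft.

208 lb·ft

P_in = √3·V·I·cosφ = 1.732 × 690 × 46.9 × 0.894 = 50108 W
P_out = η·P_in = 0.845 × 50108 = 42341 W
n_s = 120×50/4 = 1500 rpm; n = 1500×(1−0.0458) = 1431 rpm
ω = 2π×1431/60 = 149.9 rad/s
τ = P_out/ω = 42341/149.9 = 282.5 N·m
In lb·ft: 282.5/1.356 = 208 lb·ft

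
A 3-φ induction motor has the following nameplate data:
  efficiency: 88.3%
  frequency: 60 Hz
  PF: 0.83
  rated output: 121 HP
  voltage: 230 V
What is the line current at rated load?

P_out = 121 × 746 = 90266 W
P_in = P_out / η = 90266 / 0.883 = 102227 W
I_L = P_in / (√3·V_L·cosφ) = 102227 / (1.732 × 230 × 0.83) = 309 A

309 A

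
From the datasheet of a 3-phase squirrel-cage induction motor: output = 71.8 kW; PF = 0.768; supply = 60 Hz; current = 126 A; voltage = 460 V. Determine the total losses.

P_in = √3·V·I·cosφ = 1.732×460×126×0.768 = 77097 W
P_out = 71800 W
Losses = P_in − P_out = 77097 − 71800 = 5297 W

5300 W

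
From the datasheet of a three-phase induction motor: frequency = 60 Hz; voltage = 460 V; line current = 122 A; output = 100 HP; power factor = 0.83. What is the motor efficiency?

P_out = 100 × 746 = 74600 W
P_in = √3·V_L·I_L·cosφ = 1.732 × 460 × 122 × 0.83 = 80676 W
η = P_out / P_in = 74600 / 80676 = 0.925 = 92.5%

92.5 %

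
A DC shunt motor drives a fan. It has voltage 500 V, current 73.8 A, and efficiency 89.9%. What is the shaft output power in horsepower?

P_in = V·I = 500 × 73.8 = 36900 W
P_out = η·P_in = 0.899 × 36900 = 33173 W
= 33173/746 = 44.5 HP

44.5 HP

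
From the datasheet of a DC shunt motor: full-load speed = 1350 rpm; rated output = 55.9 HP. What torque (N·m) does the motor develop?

P_out = 55.9 × 746 = 41701 W
ω = 2π × 1350/60 = 141.4 rad/s
τ = P_out/ω = 41701/141.4 = 295 N·m

295 N·m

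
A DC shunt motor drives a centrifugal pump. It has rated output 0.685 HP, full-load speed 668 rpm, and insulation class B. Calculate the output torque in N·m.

P_out = 0.685 × 746 = 511 W
ω = 2π × 668/60 = 69.95 rad/s
τ = P_out/ω = 511/69.95 = 7.31 N·m

7.31 N·m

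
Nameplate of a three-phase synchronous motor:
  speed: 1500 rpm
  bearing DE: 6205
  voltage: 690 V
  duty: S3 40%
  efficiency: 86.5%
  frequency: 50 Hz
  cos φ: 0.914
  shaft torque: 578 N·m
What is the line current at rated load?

ω = 2π×1500/60 = 157.1 rad/s; P_out = τω = 578 × 157.1 = 90804 W
P_in = P_out / η = 90804 / 0.865 = 104976 W
I_L = P_in / (√3·V_L·cosφ) = 104976 / (1.732 × 690 × 0.914) = 96.1 A

96.1 A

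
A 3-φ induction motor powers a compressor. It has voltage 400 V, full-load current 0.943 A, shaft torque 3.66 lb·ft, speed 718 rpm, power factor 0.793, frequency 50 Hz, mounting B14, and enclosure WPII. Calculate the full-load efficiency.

72.0 %

τ = 3.66 lb·ft × 1.356 = 4.963 N·m
ω = 2π × 718/60 = 75.19 rad/s; P_out = τω = 4.963 × 75.19 = 373 W
P_in = √3·V_L·I_L·cosφ = 1.732 × 400 × 0.943 × 0.793 = 518 W
η = P_out / P_in = 373 / 518 = 0.720 = 72.0%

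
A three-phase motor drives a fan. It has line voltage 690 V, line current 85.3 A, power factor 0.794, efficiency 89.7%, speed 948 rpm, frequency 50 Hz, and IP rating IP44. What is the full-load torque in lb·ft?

P_in = √3·V·I·cosφ = 1.732 × 690 × 85.3 × 0.794 = 80941 W
P_out = η·P_in = 0.897 × 80941 = 72604 W
n = 948 rpm
ω = 2π×948/60 = 99.27 rad/s
τ = P_out/ω = 72604/99.27 = 731.4 N·m
In lb·ft: 731.4/1.356 = 539 lb·ft

539 lb·ft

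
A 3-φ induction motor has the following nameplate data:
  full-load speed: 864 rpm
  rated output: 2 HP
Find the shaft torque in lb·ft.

12.2 lb·ft

P_out = 2 × 746 = 1492 W
ω = 2π × 864/60 = 90.48 rad/s
τ = P_out/ω = 1492/90.48 = 16.49 N·m
In lb·ft: 16.49/1.356 = 12.2 lb·ft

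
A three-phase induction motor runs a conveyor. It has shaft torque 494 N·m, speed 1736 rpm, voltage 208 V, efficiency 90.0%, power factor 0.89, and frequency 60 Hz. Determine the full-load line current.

311 A

ω = 2π×1736/60 = 181.8 rad/s; P_out = τω = 494 × 181.8 = 89809 W
P_in = P_out / η = 89809 / 0.900 = 99788 W
I_L = P_in / (√3·V_L·cosφ) = 99788 / (1.732 × 208 × 0.89) = 311 A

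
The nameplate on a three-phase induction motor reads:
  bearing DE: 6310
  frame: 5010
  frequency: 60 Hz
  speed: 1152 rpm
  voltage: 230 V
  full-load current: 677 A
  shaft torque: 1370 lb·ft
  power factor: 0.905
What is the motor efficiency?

τ = 1370 lb·ft × 1.356 = 1858 N·m
ω = 2π × 1152/60 = 120.6 rad/s; P_out = τω = 1858 × 120.6 = 224075 W
P_in = √3·V_L·I_L·cosφ = 1.732 × 230 × 677 × 0.905 = 244069 W
η = P_out / P_in = 224075 / 244069 = 0.918 = 91.8%

91.8 %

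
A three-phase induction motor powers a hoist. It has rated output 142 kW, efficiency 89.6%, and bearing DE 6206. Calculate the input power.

P_out = 142000 W
P_in = P_out/η = 142000/0.896 = 158482 W = 158 kW

158 kW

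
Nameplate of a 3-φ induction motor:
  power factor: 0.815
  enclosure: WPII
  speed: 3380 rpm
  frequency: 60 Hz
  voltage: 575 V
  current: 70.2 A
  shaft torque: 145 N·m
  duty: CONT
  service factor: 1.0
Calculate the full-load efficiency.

90.1 %

ω = 2π × 3380/60 = 354 rad/s; P_out = τω = 145 × 354 = 51330 W
P_in = √3·V_L·I_L·cosφ = 1.732 × 575 × 70.2 × 0.815 = 56978 W
η = P_out / P_in = 51330 / 56978 = 0.901 = 90.1%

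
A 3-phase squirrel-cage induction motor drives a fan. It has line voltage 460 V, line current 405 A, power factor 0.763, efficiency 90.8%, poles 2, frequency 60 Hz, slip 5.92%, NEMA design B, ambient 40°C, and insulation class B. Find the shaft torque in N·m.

630 N·m

P_in = √3·V·I·cosφ = 1.732 × 460 × 405 × 0.763 = 246198 W
P_out = η·P_in = 0.908 × 246198 = 223548 W
n_s = 120×60/2 = 3600 rpm; n = 3600×(1−0.0592) = 3387 rpm
ω = 2π×3387/60 = 354.7 rad/s
τ = P_out/ω = 223548/354.7 = 630 N·m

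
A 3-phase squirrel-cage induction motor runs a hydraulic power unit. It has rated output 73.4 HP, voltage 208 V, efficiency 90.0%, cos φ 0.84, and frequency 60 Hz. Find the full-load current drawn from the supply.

201 A

P_out = 73.4 × 746 = 54756 W
P_in = P_out / η = 54756 / 0.900 = 60840 W
I_L = P_in / (√3·V_L·cosφ) = 60840 / (1.732 × 208 × 0.84) = 201 A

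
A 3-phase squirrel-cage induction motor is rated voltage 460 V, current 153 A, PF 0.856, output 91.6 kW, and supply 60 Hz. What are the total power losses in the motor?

12700 W

P_in = √3·V·I·cosφ = 1.732×460×153×0.856 = 104345 W
P_out = 91600 W
Losses = P_in − P_out = 104345 − 91600 = 12745 W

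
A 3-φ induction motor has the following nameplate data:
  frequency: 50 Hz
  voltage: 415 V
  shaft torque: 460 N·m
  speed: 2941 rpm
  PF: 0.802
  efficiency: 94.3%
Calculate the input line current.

ω = 2π×2941/60 = 308 rad/s; P_out = τω = 460 × 308 = 141680 W
P_in = P_out / η = 141680 / 0.943 = 150244 W
I_L = P_in / (√3·V_L·cosφ) = 150244 / (1.732 × 415 × 0.802) = 261 A

261 A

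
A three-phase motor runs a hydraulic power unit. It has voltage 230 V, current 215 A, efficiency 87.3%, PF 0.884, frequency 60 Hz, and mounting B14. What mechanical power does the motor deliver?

P_in = √3·V·I·cosφ = 1.732 × 230 × 215 × 0.884 = 75712 W
P_out = η·P_in = 0.873 × 75712 = 66097 W

66.1 kW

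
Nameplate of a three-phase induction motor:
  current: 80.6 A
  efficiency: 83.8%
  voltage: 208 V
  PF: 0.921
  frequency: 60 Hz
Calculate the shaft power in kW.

P_in = √3·V·I·cosφ = 1.732 × 208 × 80.6 × 0.921 = 26743 W
P_out = η·P_in = 0.838 × 26743 = 22411 W

22.4 kW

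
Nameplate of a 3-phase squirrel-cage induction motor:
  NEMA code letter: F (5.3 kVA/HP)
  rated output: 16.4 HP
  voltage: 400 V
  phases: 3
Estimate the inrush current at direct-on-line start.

125 A

S_LR = 5.3 × 16.4 = 86.92 kVA
I_LR = S_LR/(√3·V_L) = 86920/(1.732×400) = 125 A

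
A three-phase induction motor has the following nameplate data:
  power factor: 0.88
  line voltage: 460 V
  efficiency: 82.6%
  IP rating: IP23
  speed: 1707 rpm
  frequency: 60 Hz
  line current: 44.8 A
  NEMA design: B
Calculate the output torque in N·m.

P_in = √3·V·I·cosφ = 1.732 × 460 × 44.8 × 0.88 = 31410 W
P_out = η·P_in = 0.826 × 31410 = 25945 W
n = 1707 rpm
ω = 2π×1707/60 = 178.8 rad/s
τ = P_out/ω = 25945/178.8 = 145 N·m

145 N·m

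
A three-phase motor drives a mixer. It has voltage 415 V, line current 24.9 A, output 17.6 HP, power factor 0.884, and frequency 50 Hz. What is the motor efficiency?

83.0 %

P_out = 17.6 × 746 = 13130 W
P_in = √3·V_L·I_L·cosφ = 1.732 × 415 × 24.9 × 0.884 = 15821 W
η = P_out / P_in = 13130 / 15821 = 0.830 = 83.0%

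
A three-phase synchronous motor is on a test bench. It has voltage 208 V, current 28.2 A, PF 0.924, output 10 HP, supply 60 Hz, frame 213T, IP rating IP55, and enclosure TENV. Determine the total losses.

P_in = √3·V·I·cosφ = 1.732×208×28.2×0.924 = 9387 W
P_out = 10×746 = 7460 W
Losses = P_in − P_out = 9387 − 7460 = 1927 W

1930 W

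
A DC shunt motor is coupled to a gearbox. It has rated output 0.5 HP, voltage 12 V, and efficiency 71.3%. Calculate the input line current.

43.6 A

P_out = 0.5 × 746 = 373 W
P_in = P_out / η = 373 / 0.713 = 523 W
I = P_in / V = 523 / 12 = 43.6 A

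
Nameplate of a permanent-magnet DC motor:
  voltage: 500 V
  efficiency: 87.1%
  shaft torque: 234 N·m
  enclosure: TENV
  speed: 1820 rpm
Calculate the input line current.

ω = 2π×1820/60 = 190.6 rad/s; P_out = τω = 234 × 190.6 = 44600 W
P_in = P_out / η = 44600 / 0.871 = 51206 W
I = P_in / V = 51206 / 500 = 102 A

102 A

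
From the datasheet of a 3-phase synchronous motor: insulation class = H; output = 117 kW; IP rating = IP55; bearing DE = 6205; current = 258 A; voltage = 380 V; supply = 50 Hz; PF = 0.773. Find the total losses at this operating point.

14300 W

P_in = √3·V·I·cosφ = 1.732×380×258×0.773 = 131259 W
P_out = 117000 W
Losses = P_in − P_out = 131259 − 117000 = 14259 W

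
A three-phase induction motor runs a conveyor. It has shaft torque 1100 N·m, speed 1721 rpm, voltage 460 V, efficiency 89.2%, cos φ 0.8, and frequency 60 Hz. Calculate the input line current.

349 A

ω = 2π×1721/60 = 180.2 rad/s; P_out = τω = 1100 × 180.2 = 198220 W
P_in = P_out / η = 198220 / 0.892 = 222220 W
I_L = P_in / (√3·V_L·cosφ) = 222220 / (1.732 × 460 × 0.8) = 349 A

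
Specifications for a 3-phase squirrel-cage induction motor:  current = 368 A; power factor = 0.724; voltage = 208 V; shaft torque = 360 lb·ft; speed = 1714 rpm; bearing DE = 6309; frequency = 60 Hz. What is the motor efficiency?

91.3 %

τ = 360 lb·ft × 1.356 = 488.2 N·m
ω = 2π × 1714/60 = 179.5 rad/s; P_out = τω = 488.2 × 179.5 = 87632 W
P_in = √3·V_L·I_L·cosφ = 1.732 × 208 × 368 × 0.724 = 95984 W
η = P_out / P_in = 87632 / 95984 = 0.913 = 91.3%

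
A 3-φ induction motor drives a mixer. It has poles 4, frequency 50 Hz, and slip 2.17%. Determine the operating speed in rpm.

n_s = 120f/p = 120×50/4 = 1500 rpm
n = n_s(1 − s) = 1500 × (1 − 0.0217) = 1467 rpm

1467 rpm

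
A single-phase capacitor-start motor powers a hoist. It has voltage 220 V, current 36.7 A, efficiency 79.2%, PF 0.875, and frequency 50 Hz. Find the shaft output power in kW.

5.6 kW

P_in = V·I·cosφ = 220 × 36.7 × 0.875 = 7065 W
P_out = η·P_in = 0.792 × 7065 = 5595 W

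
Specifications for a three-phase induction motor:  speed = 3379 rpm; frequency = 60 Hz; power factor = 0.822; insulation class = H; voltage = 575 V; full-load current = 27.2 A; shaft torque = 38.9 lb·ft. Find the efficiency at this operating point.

τ = 38.9 lb·ft × 1.356 = 52.75 N·m
ω = 2π × 3379/60 = 353.8 rad/s; P_out = τω = 52.75 × 353.8 = 18663 W
P_in = √3·V_L·I_L·cosφ = 1.732 × 575 × 27.2 × 0.822 = 22267 W
η = P_out / P_in = 18663 / 22267 = 0.838 = 83.8%

83.8 %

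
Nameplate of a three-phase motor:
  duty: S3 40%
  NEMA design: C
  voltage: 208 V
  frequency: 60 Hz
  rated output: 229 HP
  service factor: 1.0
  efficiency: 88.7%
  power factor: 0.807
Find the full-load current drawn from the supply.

P_out = 229 × 746 = 170834 W
P_in = P_out / η = 170834 / 0.887 = 192598 W
I_L = P_in / (√3·V_L·cosφ) = 192598 / (1.732 × 208 × 0.807) = 662 A

662 A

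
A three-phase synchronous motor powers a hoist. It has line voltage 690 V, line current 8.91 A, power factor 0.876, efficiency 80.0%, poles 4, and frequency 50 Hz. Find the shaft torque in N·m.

P_in = √3·V·I·cosφ = 1.732 × 690 × 8.91 × 0.876 = 9328 W
P_out = η·P_in = 0.8 × 9328 = 7462 W
n = n_s = 120×50/4 = 1500 rpm (synchronous)
ω = 2π×1500/60 = 157.1 rad/s
τ = P_out/ω = 7462/157.1 = 47.5 N·m

47.5 N·m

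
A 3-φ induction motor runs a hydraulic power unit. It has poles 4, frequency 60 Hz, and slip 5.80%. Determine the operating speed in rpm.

1696 rpm

n_s = 120f/p = 120×60/4 = 1800 rpm
n = n_s(1 − s) = 1800 × (1 − 0.058) = 1696 rpm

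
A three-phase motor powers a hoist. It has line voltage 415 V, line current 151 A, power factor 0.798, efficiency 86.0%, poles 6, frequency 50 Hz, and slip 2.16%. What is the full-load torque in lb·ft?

536 lb·ft

P_in = √3·V·I·cosφ = 1.732 × 415 × 151 × 0.798 = 86612 W
P_out = η·P_in = 0.86 × 86612 = 74486 W
n_s = 120×50/6 = 1000 rpm; n = 1000×(1−0.0216) = 978 rpm
ω = 2π×978/60 = 102.4 rad/s
τ = P_out/ω = 74486/102.4 = 727.4 N·m
In lb·ft: 727.4/1.356 = 536 lb·ft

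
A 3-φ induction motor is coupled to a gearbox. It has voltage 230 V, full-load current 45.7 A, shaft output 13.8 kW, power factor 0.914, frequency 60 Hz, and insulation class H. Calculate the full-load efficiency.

82.9 %

P_out = 13.8 kW = 13800 W
P_in = √3·V_L·I_L·cosφ = 1.732 × 230 × 45.7 × 0.914 = 16639 W
η = P_out / P_in = 13800 / 16639 = 0.829 = 82.9%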